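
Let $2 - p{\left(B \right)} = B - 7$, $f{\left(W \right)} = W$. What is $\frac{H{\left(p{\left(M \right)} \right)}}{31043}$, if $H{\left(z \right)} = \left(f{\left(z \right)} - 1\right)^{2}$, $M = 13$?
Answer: $\frac{25}{31043} \approx 0.00080533$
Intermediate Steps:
$p{\left(B \right)} = 9 - B$ ($p{\left(B \right)} = 2 - \left(B - 7\right) = 2 - \left(-7 + B\right) = 9 - B$)
$H{\left(z \right)} = \left(-1 + z\right)^{2}$ ($H{\left(z \right)} = \left(z - 1\right)^{2} = \left(-1 + z\right)^{2}$)
$\frac{H{\left(p{\left(M \right)} \right)}}{31043} = \frac{\left(-1 + \left(9 - 13\right)\right)^{2}}{31043} = \left(-1 + \left(9 - 13\right)\right)^{2} \cdot \frac{1}{31043} = \left(-1 - 4\right)^{2} \cdot \frac{1}{31043} = \left(-5\right)^{2} \cdot \frac{1}{31043} = 25 \cdot \frac{1}{31043} = \frac{25}{31043}$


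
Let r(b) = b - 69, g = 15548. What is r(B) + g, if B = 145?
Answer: 15624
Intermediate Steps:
r(b) = -69 + b
r(B) + g = (-69 + 145) + 15548 = 76 + 15548 = 15624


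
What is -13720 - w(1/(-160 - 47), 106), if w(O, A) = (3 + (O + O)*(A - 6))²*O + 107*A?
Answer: -222293321825/8869743 ≈ -25062.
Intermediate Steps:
w(O, A) = 107*A + O*(3 + 2*O*(-6 + A))² (w(O, A) = (3 + (2*O)*(-6 + A))²*O + 107*A = (3 + 2*O*(-6 + A))²*O + 107*A = O*(3 + 2*O*(-6 + A))² + 107*A = 107*A + O*(3 + 2*O*(-6 + A))²)
-13720 - w(1/(-160 - 47), 106) = -13720 - (107*106 + (3 - 12/(-160 - 47) + 2*106/(-160 - 47))²/(-160 - 47)) = -13720 - (11342 + (3 - 12/(-207) + 2*106/(-207))²/(-207)) = -13720 - (11342 - (3 - 12*(-1/207) + 2*106*(-1/207))²/207) = -13720 - (11342 - (3 + 4/69 - 212/207)²/207) = -13720 - (11342 - (421/207)²/207) = -13720 - (11342 - 1/207*177241/42849) = -13720 - (11342 - 177241/8869743) = -13720 - 1*100600447865/8869743 = -13720 - 100600447865/8869743 = -222293321825/8869743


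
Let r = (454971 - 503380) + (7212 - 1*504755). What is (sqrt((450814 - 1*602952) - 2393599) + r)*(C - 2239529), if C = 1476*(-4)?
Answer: 1225898637216 - 2245433*I*sqrt(2545737) ≈ 1.2259e+12 - 3.5827e+9*I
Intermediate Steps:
C = -5904
r = -545952 (r = -48409 + (7212 - 504755) = -48409 - 497543 = -545952)
(sqrt((450814 - 1*602952) - 2393599) + r)*(C - 2239529) = (sqrt((450814 - 1*602952) - 2393599) - 545952)*(-5904 - 2239529) = (sqrt((450814 - 602952) - 2393599) - 545952)*(-2245433) = (sqrt(-152138 - 2393599) - 545952)*(-2245433) = (sqrt(-2545737) - 545952)*(-2245433) = (I*sqrt(2545737) - 545952)*(-2245433) = (-545952 + I*sqrt(2545737))*(-2245433) = 1225898637216 - 2245433*I*sqrt(2545737)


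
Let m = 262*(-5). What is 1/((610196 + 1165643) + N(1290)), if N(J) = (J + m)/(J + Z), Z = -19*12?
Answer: 531/942970499 ≈ 5.6311e-7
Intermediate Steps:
m = -1310
Z = -228
N(J) = (-1310 + J)/(-228 + J) (N(J) = (J - 1310)/(J - 228) = (-1310 + J)/(-228 + J))
1/((610196 + 1165643) + N(1290)) = 1/((610196 + 1165643) + (-1310 + 1290)/(-228 + 1290)) = 1/(1775839 - 20/1062) = 1/(1775839 + (1/1062)*(-20)) = 1/(1775839 - 10/531) = 1/(942970499/531) = 531/942970499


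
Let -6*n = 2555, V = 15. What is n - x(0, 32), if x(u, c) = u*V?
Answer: -2555/6 ≈ -425.83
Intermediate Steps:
x(u, c) = 15*u (x(u, c) = u*15 = 15*u)
n = -2555/6 (n = -1/6*2555 = -2555/6 ≈ -425.83)
n - x(0, 32) = -2555/6 - 15*0 = -2555/6 - 1*0 = -2555/6 + 0 = -2555/6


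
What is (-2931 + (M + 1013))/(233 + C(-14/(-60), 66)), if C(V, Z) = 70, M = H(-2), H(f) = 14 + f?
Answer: -1906/303 ≈ -6.2904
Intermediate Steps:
M = 12 (M = 14 - 2 = 12)
(-2931 + (M + 1013))/(233 + C(-14/(-60), 66)) = (-2931 + (12 + 1013))/(233 + 70) = (-2931 + 1025)/303 = -1906*1/303 = -1906/303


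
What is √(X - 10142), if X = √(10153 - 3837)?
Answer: √(-10142 + 2*√1579) ≈ 100.31*I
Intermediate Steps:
X = 2*√1579 (X = √6316 = 2*√1579 ≈ 79.473)
√(X - 10142) = √(2*√1579 - 10142) = √(-10142 + 2*√1579)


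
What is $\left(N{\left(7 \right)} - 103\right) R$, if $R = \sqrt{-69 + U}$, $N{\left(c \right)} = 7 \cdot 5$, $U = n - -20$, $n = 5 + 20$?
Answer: $- 136 i \sqrt{6} \approx - 333.13 i$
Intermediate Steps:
$n = 25$
$U = 45$ ($U = 25 - -20 = 25 + 20 = 45$)
$N{\left(c \right)} = 35$
$R = 2 i \sqrt{6}$ ($R = \sqrt{-69 + 45} = \sqrt{-24} = 2 i \sqrt{6} \approx 4.899 i$)
$\left(N{\left(7 \right)} - 103\right) R = \left(35 - 103\right) 2 i \sqrt{6} = - 68 \cdot 2 i \sqrt{6} = - 136 i \sqrt{6}$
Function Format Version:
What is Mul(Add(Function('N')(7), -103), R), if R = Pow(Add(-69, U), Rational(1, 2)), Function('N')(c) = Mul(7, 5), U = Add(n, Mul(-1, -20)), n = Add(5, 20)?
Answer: Mul(-136, I, Pow(6, Rational(1, 2))) ≈ Mul(-333.13, I)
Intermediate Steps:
n = 25
U = 45 (U = Add(25, Mul(-1, -20)) = Add(25, 20) = 45)
Function('N')(c) = 35
R = Mul(2, I, Pow(6, Rational(1, 2))) (R = Pow(Add(-69, 45), Rational(1, 2)) = Pow(-24, Rational(1, 2)) = Mul(2, I, Pow(6, Rational(1, 2))) ≈ Mul(4.8990, I))
Mul(Add(Function('N')(7), -103), R) = Mul(Add(35, -103), Mul(2, I, Pow(6, Rational(1, 2)))) = Mul(-68, Mul(2, I, Pow(6, Rational(1, 2)))) = Mul(-136, I, Pow(6, Rational(1, 2)))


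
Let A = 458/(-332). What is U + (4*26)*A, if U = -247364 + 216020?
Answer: -2613460/83 ≈ -31487.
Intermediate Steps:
A = -229/166 (A = 458*(-1/332) = -229/166 ≈ -1.3795)
U = -31344
U + (4*26)*A = -31344 + (4*26)*(-229/166) = -31344 + 104*(-229/166) = -31344 - 11908/83 = -2613460/83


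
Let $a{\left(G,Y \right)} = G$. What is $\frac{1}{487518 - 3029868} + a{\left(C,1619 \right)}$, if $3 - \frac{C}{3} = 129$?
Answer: $- \frac{961008301}{2542350} \approx -378.0$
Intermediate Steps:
$C = -378$ ($C = 9 - 387 = -378$)
$\frac{1}{487518 - 3029868} + a{\left(C,1619 \right)} = \frac{1}{487518 - 3029868} - 378 = \frac{1}{-2542350} - 378 = - \frac{1}{2542350} - 378 = - \frac{961008301}{2542350}$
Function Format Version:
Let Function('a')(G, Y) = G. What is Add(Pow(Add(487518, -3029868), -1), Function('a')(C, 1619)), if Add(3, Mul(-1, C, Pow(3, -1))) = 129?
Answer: Rational(-961008301, 2542350) ≈ -378.00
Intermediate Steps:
C = -378 (C = Add(9, Mul(-3, 129)) = Add(9, -387) = -378)
Add(Pow(Add(487518, -3029868), -1), Function('a')(C, 1619)) = Add(Pow(Add(487518, -3029868), -1), -378) = Add(Pow(-2542350, -1), -378) = Add(Rational(-1, 2542350), -378) = Rational(-961008301, 2542350)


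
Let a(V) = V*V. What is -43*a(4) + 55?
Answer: -633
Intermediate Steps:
a(V) = V²
-43*a(4) + 55 = -43*4² + 55 = -43*16 + 55 = -688 + 55 = -633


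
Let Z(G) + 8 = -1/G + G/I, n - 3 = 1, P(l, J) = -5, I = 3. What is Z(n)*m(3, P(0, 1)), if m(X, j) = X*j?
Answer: 415/4 ≈ 103.75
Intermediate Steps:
n = 4 (n = 3 + 1 = 4)
Z(G) = -8 - 1/G + G/3 (Z(G) = -8 + (-1/G + G/3) = -8 - 1/G + G/3)
Z(n)*m(3, P(0, 1)) = (-8 - 1/4 + (⅓)*4)*(3*(-5)) = (-8 - 1*¼ + 4/3)*(-15) = (-8 - ¼ + 4/3)*(-15) = -83/12*(-15) = 415/4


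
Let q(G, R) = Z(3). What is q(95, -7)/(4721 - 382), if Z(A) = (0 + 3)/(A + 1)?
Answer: 3/17356 ≈ 0.00017285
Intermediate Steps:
Z(A) = 3/(1 + A)
q(G, R) = ¾ (q(G, R) = 3/(1 + 3) = 3/4 = 3*(¼) = ¾)
q(95, -7)/(4721 - 382) = 3/(4*(4721 - 382)) = (¾)/4339 = (¾)*(1/4339) = 3/17356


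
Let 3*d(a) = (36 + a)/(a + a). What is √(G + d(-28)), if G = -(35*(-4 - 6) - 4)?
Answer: √156093/21 ≈ 18.814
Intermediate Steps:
d(a) = (36 + a)/(6*a) (d(a) = ((36 + a)/(a + a))/3 = ((36 + a)/((2*a)))/3 = ((36 + a)*(1/(2*a)))/3 = ((36 + a)/(2*a))/3 = (36 + a)/(6*a))
G = 354 (G = -(35*(-10) - 4) = -(-350 - 4) = -1*(-354) = 354)
√(G + d(-28)) = √(354 + (⅙)*(36 - 28)/(-28)) = √(354 + (⅙)*(-1/28)*8) = √(354 - 1/21) = √(7433/21) = √156093/21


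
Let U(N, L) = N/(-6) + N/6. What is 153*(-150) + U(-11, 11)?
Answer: -22950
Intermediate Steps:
U(N, L) = 0 (U(N, L) = N*(-1/6) + N*(1/6) = -N/6 + N/6 = 0)
153*(-150) + U(-11, 11) = 153*(-150) + 0 = -22950 + 0 = -22950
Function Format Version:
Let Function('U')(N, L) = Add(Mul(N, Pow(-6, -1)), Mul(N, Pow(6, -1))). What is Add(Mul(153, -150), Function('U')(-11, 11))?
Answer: -22950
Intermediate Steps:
Function('U')(N, L) = 0 (Function('U')(N, L) = Add(Mul(N, Rational(-1, 6)), Mul(N, Rational(1, 6))) = Add(Mul(Rational(-1, 6), N), Mul(Rational(1, 6), N)) = 0)
Add(Mul(153, -150), Function('U')(-11, 11)) = Add(Mul(153, -150), 0) = Add(-22950, 0) = -22950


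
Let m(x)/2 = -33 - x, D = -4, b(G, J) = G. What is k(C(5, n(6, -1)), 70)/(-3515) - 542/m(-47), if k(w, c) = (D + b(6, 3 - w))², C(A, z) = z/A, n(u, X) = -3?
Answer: -952621/49210 ≈ -19.358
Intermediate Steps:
k(w, c) = 4 (k(w, c) = (-4 + 6)² = 2² = 4)
m(x) = -66 - 2*x (m(x) = 2*(-33 - x) = -66 - 2*x)
k(C(5, n(6, -1)), 70)/(-3515) - 542/m(-47) = 4/(-3515) - 542/(-66 - 2*(-47)) = 4*(-1/3515) - 542/(-66 + 94) = -4/3515 - 542/28 = -4/3515 - 542*1/28 = -4/3515 - 271/14 = -952621/49210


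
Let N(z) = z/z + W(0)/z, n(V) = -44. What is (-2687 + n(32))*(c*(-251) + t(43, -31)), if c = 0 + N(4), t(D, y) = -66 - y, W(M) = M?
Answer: 781066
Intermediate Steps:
N(z) = 1 (N(z) = z/z + 0/z = 1 + 0 = 1)
c = 1 (c = 0 + 1 = 1)
(-2687 + n(32))*(c*(-251) + t(43, -31)) = (-2687 - 44)*(1*(-251) + (-66 - 1*(-31))) = -2731*(-251 + (-66 + 31)) = -2731*(-251 - 35) = -2731*(-286) = 781066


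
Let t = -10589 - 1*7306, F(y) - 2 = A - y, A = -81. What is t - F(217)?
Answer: -17599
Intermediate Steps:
F(y) = -79 - y (F(y) = 2 + (-81 - y) = -79 - y)
t = -17895 (t = -10589 - 7306 = -17895)
t - F(217) = -17895 - (-79 - 1*217) = -17895 - (-79 - 217) = -17895 - 1*(-296) = -17895 + 296 = -17599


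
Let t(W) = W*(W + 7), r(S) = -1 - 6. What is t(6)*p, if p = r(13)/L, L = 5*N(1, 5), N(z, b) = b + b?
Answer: -273/25 ≈ -10.920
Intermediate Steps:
N(z, b) = 2*b
r(S) = -7
L = 50 (L = 5*(2*5) = 5*10 = 50)
t(W) = W*(7 + W)
p = -7/50 ≈ -0.14000
t(6)*p = (6*(7 + 6))*(-7/50) = (6*13)*(-7/50) = 78*(-7/50) = -273/25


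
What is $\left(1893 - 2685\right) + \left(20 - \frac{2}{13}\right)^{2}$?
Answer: $- \frac{67284}{169} \approx -398.13$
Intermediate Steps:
$\left(1893 - 2685\right) + \left(20 - \frac{2}{13}\right)^{2} = -792 + \left(20 - \frac{2}{13}\right)^{2} = -792 + \left(\frac{258}{13}\right)^{2} = -792 + \frac{66564}{169} = - \frac{67284}{169}$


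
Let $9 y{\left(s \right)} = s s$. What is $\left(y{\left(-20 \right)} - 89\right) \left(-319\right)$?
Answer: $\frac{127919}{9} \approx 14213.0$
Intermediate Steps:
$y{\left(s \right)} = \frac{s^{2}}{9}$ ($y{\left(s \right)} = \frac{s s}{9} = \frac{s^{2}}{9}$)
$\left(y{\left(-20 \right)} - 89\right) \left(-319\right) = \left(\frac{\left(-20\right)^{2}}{9} - 89\right) \left(-319\right) = \left(\frac{1}{9} \cdot 400 - 89\right) \left(-319\right) = \left(\frac{400}{9} - 89\right) \left(-319\right) = \left(- \frac{401}{9}\right) \left(-319\right) = \frac{127919}{9}$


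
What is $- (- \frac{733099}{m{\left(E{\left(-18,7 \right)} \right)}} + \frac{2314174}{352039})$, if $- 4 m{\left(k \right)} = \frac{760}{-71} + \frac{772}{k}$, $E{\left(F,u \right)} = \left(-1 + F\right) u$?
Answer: $\frac{2436953950861121}{13720015947} \approx 1.7762 \cdot 10^{5}$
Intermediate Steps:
$E{\left(F,u \right)} = u \left(-1 + F\right)$
$m{\left(k \right)} = \frac{190}{71} - \frac{193}{k}$ ($m{\left(k \right)} = - \frac{\frac{760}{-71} + \frac{772}{k}}{4} = - \frac{760 \left(- \frac{1}{71}\right) + \frac{772}{k}}{4} = - \frac{- \frac{760}{71} + \frac{772}{k}}{4} = \frac{190}{71} - \frac{193}{k}$)
$- (- \frac{733099}{m{\left(E{\left(-18,7 \right)} \right)}} + \frac{2314174}{352039}) = - (- \frac{733099}{\frac{190}{71} - \frac{193}{7 \left(-1 - 18\right)}} + \frac{2314174}{352039}) = - (- \frac{733099}{\frac{190}{71} - \frac{193}{7 \left(-19\right)}} + 2314174 \cdot \frac{1}{352039}) = - (- \frac{733099}{\frac{190}{71} - \frac{193}{-133}} + \frac{2314174}{352039}) = - (- \frac{733099}{\frac{190}{71} - - \frac{193}{133}} + \frac{2314174}{352039}) = - (- \frac{733099}{\frac{190}{71} + \frac{193}{133}} + \frac{2314174}{352039}) = - (- \frac{733099}{\frac{38973}{9443}} + \frac{2314174}{352039}) = - (\left(-733099\right) \frac{9443}{38973} + \frac{2314174}{352039}) = - (- \frac{6922653857}{38973} + \frac{2314174}{352039}) = \left(-1\right) \left(- \frac{2436953950861121}{13720015947}\right) = \frac{2436953950861121}{13720015947}$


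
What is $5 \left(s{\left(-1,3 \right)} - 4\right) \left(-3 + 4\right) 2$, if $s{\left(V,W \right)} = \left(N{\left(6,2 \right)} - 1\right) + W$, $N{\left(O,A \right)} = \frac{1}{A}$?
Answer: $-15$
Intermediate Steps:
$s{\left(V,W \right)} = - \frac{1}{2} + W$ ($s{\left(V,W \right)} = \left(\frac{1}{2} - 1\right) + W = - \frac{1}{2} + W$)
$5 \left(s{\left(-1,3 \right)} - 4\right) \left(-3 + 4\right) 2 = 5 \left(\left(- \frac{1}{2} + 3\right) - 4\right) \left(-3 + 4\right) 2 = 5 \left(\frac{5}{2} - 4\right) 1 \cdot 2 = 5 \left(\left(- \frac{3}{2}\right) 1\right) 2 = 5 \left(- \frac{3}{2}\right) 2 = \left(- \frac{15}{2}\right) 2 = -15$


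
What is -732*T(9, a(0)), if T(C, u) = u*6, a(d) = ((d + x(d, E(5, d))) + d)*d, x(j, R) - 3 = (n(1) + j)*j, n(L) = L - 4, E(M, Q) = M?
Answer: 0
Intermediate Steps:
n(L) = -4 + L
x(j, R) = 3 + j*(-3 + j) (x(j, R) = 3 + ((-4 + 1) + j)*j = 3 + (-3 + j)*j = 3 + j*(-3 + j))
a(d) = d*(3 + d² - d) (a(d) = ((d + (3 + d² - 3*d)) + d)*d = ((3 + d² - 2*d) + d)*d = (3 + d² - d)*d = d*(3 + d² - d))
T(C, u) = 6*u
-732*T(9, a(0)) = -4392*0*(3 + 0² - 1*0) = -4392*0*(3 + 0 + 0) = -4392*0*3 = -4392*0 = -732*0 = 0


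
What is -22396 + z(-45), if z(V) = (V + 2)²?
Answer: -20547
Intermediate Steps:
z(V) = (2 + V)²
-22396 + z(-45) = -22396 + (2 - 45)² = -22396 + (-43)² = -22396 + 1849 = -20547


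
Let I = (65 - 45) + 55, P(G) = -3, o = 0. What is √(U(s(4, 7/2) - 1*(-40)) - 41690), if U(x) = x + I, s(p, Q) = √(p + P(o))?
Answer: 13*I*√246 ≈ 203.9*I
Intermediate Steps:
I = 75 (I = 20 + 55 = 75)
s(p, Q) = √(-3 + p) (s(p, Q) = √(p - 3) = √(-3 + p))
U(x) = 75 + x (U(x) = x + 75 = 75 + x)
√(U(s(4, 7/2) - 1*(-40)) - 41690) = √((75 + (√(-3 + 4) - 1*(-40))) - 41690) = √((75 + (√1 + 40)) - 41690) = √((75 + (1 + 40)) - 41690) = √((75 + 41) - 41690) = √(116 - 41690) = √(-41574) = 13*I*√246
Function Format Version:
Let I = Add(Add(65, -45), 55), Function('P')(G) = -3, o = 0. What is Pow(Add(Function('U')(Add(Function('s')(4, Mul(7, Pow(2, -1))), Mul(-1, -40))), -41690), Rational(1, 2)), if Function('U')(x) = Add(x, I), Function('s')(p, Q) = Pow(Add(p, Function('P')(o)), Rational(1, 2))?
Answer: Mul(13, I, Pow(246, Rational(1, 2))) ≈ Mul(203.90, I)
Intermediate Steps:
I = 75 (I = Add(20, 55) = 75)
Function('s')(p, Q) = Pow(Add(-3, p), Rational(1, 2)) (Function('s')(p, Q) = Pow(Add(p, -3), Rational(1, 2)) = Pow(Add(-3, p), Rational(1, 2)))
Function('U')(x) = Add(75, x) (Function('U')(x) = Add(x, 75) = Add(75, x))
Pow(Add(Function('U')(Add(Function('s')(4, Mul(7, Pow(2, -1))), Mul(-1, -40))), -41690), Rational(1, 2)) = Pow(Add(Add(75, Add(Pow(Add(-3, 4), Rational(1, 2)), Mul(-1, -40))), -41690), Rational(1, 2)) = Pow(Add(Add(75, Add(Pow(1, Rational(1, 2)), 40)), -41690), Rational(1, 2)) = Pow(Add(Add(75, Add(1, 40)), -41690), Rational(1, 2)) = Pow(Add(Add(75, 41), -41690), Rational(1, 2)) = Pow(Add(116, -41690), Rational(1, 2)) = Pow(-41574, Rational(1, 2)) = Mul(13, I, Pow(246, Rational(1, 2)))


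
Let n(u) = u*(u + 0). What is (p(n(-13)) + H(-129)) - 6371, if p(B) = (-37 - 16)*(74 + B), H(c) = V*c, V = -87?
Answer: -8027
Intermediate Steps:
n(u) = u² (n(u) = u*u = u²)
H(c) = -87*c
p(B) = -3922 - 53*B (p(B) = -53*(74 + B) = -3922 - 53*B)
(p(n(-13)) + H(-129)) - 6371 = ((-3922 - 53*(-13)²) - 87*(-129)) - 6371 = ((-3922 - 53*169) + 11223) - 6371 = ((-3922 - 8957) + 11223) - 6371 = (-12879 + 11223) - 6371 = -1656 - 6371 = -8027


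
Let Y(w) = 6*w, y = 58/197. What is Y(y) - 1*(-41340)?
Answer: 8144328/197 ≈ 41342.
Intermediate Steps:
y = 58/197 (y = 58*(1/197) = 58/197 ≈ 0.29442)
Y(y) - 1*(-41340) = 6*(58/197) - 1*(-41340) = 348/197 + 41340 = 8144328/197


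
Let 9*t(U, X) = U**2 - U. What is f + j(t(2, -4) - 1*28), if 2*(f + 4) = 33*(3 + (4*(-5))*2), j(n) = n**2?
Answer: 25451/162 ≈ 157.10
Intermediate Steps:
t(U, X) = -U/9 + U**2/9 (t(U, X) = (U**2 - U)/9 = -U/9 + U**2/9)
f = -1229/2 (f = -4 + (33*(3 + (4*(-5))*2))/2 = -4 + (33*(3 - 20*2))/2 = -4 + (33*(3 - 40))/2 = -4 + (33*(-37))/2 = -4 + (1/2)*(-1221) = -4 - 1221/2 = -1229/2 ≈ -614.50)
f + j(t(2, -4) - 1*28) = -1229/2 + ((1/9)*2*(-1 + 2) - 1*28)**2 = -1229/2 + ((1/9)*2*1 - 28)**2 = -1229/2 + (2/9 - 28)**2 = -1229/2 + (-250/9)**2 = -1229/2 + 62500/81 = 25451/162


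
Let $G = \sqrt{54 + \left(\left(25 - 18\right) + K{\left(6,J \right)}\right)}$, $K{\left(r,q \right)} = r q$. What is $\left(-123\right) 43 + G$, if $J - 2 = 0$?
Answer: $-5289 + \sqrt{73} \approx -5280.5$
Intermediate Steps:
$J = 2$ ($J = 2 + 0 = 2$)
$K{\left(r,q \right)} = q r$
$G = \sqrt{73}$ ($G = \sqrt{54 + \left(\left(25 - 18\right) + 2 \cdot 6\right)} = \sqrt{54 + \left(7 + 12\right)} = \sqrt{54 + 19} = \sqrt{73} \approx 8.544$)
$\left(-123\right) 43 + G = \left(-123\right) 43 + \sqrt{73} = -5289 + \sqrt{73}$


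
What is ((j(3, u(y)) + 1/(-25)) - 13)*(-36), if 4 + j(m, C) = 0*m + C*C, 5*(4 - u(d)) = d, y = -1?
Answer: -108/5 ≈ -21.600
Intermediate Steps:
u(d) = 4 - d/5
j(m, C) = -4 + C**2 (j(m, C) = -4 + (0*m + C*C) = -4 + (0 + C**2) = -4 + C**2)
((j(3, u(y)) + 1/(-25)) - 13)*(-36) = (((-4 + (4 - 1/5*(-1))**2) + 1/(-25)) - 13)*(-36) = (((-4 + (4 + 1/5)**2) - 1/25) - 13)*(-36) = (((-4 + (21/5)**2) - 1/25) - 13)*(-36) = (((-4 + 441/25) - 1/25) - 13)*(-36) = ((341/25 - 1/25) - 13)*(-36) = (68/5 - 13)*(-36) = (3/5)*(-36) = -108/5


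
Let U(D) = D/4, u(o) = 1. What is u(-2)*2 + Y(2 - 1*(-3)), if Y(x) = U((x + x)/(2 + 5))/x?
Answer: 29/14 ≈ 2.0714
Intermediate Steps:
U(D) = D/4 (U(D) = D*(1/4) = D/4)
Y(x) = 1/14 (Y(x) = (((x + x)/(2 + 5))/4)/x = (((2*x)/7)/4)/x = (((2*x)*(1/7))/4)/x = ((2*x/7)/4)/x = (x/14)/x = 1/14)
u(-2)*2 + Y(2 - 1*(-3)) = 1*2 + 1/14 = 2 + 1/14 = 29/14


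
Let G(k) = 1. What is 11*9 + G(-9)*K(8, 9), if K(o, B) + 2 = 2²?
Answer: 101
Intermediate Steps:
K(o, B) = 2 (K(o, B) = -2 + 2² = -2 + 4 = 2)
11*9 + G(-9)*K(8, 9) = 11*9 + 1*2 = 99 + 2 = 101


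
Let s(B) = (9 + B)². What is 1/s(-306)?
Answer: 1/88209 ≈ 1.1337e-5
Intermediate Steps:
1/s(-306) = 1/((9 - 306)²) = 1/((-297)²) = 1/88209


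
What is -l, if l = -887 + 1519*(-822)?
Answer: 1249505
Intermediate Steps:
l = -1249505 (l = -887 - 1248618 = -1249505)
-l = -1*(-1249505) = 1249505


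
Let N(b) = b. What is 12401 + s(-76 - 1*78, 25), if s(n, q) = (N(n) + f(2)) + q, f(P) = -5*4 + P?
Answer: 12254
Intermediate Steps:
f(P) = -20 + P
s(n, q) = -18 + n + q (s(n, q) = (n + (-20 + 2)) + q = (n - 18) + q = (-18 + n) + q = -18 + n + q)
12401 + s(-76 - 1*78, 25) = 12401 + (-18 + (-76 - 1*78) + 25) = 12401 + (-18 + (-76 - 78) + 25) = 12401 + (-18 - 154 + 25) = 12401 - 147 = 12254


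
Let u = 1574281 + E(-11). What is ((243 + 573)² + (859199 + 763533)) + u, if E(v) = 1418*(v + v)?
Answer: 3831673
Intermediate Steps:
E(v) = 2836*v (E(v) = 1418*(2*v) = 2836*v)
u = 1543085 (u = 1574281 + 2836*(-11) = 1574281 - 31196 = 1543085)
((243 + 573)² + (859199 + 763533)) + u = ((243 + 573)² + (859199 + 763533)) + 1543085 = (816² + 1622732) + 1543085 = (665856 + 1622732) + 1543085 = 2288588 + 1543085 = 3831673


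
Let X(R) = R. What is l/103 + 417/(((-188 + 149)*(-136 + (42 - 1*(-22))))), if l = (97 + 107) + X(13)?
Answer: 217429/96408 ≈ 2.2553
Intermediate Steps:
l = 217 (l = (97 + 107) + 13 = 204 + 13 = 217)
l/103 + 417/(((-188 + 149)*(-136 + (42 - 1*(-22))))) = 217/103 + 417/(((-188 + 149)*(-136 + (42 - 1*(-22))))) = 217*(1/103) + 417/((-39*(-136 + (42 + 22)))) = 217/103 + 417/((-39*(-136 + 64))) = 217/103 + 417/((-39*(-72))) = 217/103 + 417/2808 = 217/103 + 417*(1/2808) = 217/103 + 139/936 = 217429/96408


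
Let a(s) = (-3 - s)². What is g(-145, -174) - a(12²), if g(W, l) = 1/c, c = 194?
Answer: -4192145/194 ≈ -21609.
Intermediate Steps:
g(W, l) = 1/194
g(-145, -174) - a(12²) = 1/194 - (3 + 12²)² = 1/194 - (3 + 144)² = 1/194 - 1*147² = 1/194 - 1*21609 = 1/194 - 21609 = -4192145/194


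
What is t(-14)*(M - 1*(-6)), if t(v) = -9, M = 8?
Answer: -126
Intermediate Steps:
t(-14)*(M - 1*(-6)) = -9*(8 - 1*(-6)) = -9*(8 + 6) = -9*14 = -126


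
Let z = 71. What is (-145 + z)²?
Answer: 5476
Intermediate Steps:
(-145 + z)² = (-145 + 71)² = (-74)² = 5476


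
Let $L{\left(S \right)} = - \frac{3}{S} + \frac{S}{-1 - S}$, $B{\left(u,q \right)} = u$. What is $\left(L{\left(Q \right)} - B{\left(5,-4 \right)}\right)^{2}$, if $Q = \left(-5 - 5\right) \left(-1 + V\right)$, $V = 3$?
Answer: $\frac{5031049}{144400} \approx 34.841$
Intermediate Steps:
$Q = -20$ ($Q = \left(-5 - 5\right) \left(-1 + 3\right) = \left(-10\right) 2 = -20$)
$\left(L{\left(Q \right)} - B{\left(5,-4 \right)}\right)^{2} = \left(\frac{-3 - \left(-20\right)^{2} - -60}{\left(-20\right) \left(1 - 20\right)} - 5\right)^{2} = \left(- \frac{-3 - 400 + 60}{20 \left(-19\right)} - 5\right)^{2} = \left(\left(- \frac{1}{20}\right) \left(- \frac{1}{19}\right) \left(-3 - 400 + 60\right) - 5\right)^{2} = \left(\left(- \frac{1}{20}\right) \left(- \frac{1}{19}\right) \left(-343\right) - 5\right)^{2} = \left(- \frac{343}{380} - 5\right)^{2} = \left(- \frac{2243}{380}\right)^{2} = \frac{5031049}{144400}$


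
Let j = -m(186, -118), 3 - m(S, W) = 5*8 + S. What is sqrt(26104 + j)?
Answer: sqrt(26327) ≈ 162.26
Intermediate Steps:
m(S, W) = -37 - S (m(S, W) = 3 - (5*8 + S) = 3 - (40 + S) = 3 + (-40 - S) = -37 - S)
j = 223 (j = -(-37 - 1*186) = -(-37 - 186) = -1*(-223) = 223)
sqrt(26104 + j) = sqrt(26104 + 223) = sqrt(26327)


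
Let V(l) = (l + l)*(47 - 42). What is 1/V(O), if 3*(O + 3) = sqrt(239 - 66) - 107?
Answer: -174/66415 - 3*sqrt(173)/132830 ≈ -0.0029170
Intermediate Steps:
O = -116/3 + sqrt(173)/3 (O = -3 + (sqrt(239 - 66) - 107)/3 = -3 + (sqrt(173) - 107)/3 = -3 + (-107 + sqrt(173))/3 = -3 + (-107/3 + sqrt(173)/3) = -116/3 + sqrt(173)/3 ≈ -34.282)
V(l) = 10*l (V(l) = (2*l)*5 = 10*l)
1/V(O) = 1/(10*(-116/3 + sqrt(173)/3)) = 1/(-1160/3 + 10*sqrt(173)/3)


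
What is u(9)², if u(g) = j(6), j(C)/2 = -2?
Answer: 16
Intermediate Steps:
j(C) = -4 (j(C) = 2*(-2) = -4)
u(g) = -4
u(9)² = (-4)² = 16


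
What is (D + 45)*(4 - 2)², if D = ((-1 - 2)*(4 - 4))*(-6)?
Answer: 180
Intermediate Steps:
D = 0 (D = -3*0*(-6) = 0*(-6) = 0)
(D + 45)*(4 - 2)² = (0 + 45)*(4 - 2)² = 45*2² = 45*4 = 180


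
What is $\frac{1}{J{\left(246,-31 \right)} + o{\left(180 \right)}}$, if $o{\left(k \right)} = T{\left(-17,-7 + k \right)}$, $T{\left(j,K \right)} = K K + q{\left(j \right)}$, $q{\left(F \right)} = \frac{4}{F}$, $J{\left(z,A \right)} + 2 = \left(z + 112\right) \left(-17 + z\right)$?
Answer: $\frac{17}{1902449} \approx 8.9359 \cdot 10^{-6}$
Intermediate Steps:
$J{\left(z,A \right)} = -2 + \left(-17 + z\right) \left(112 + z\right)$ ($J{\left(z,A \right)} = -2 + \left(z + 112\right) \left(-17 + z\right) = -2 + \left(112 + z\right) \left(-17 + z\right) = -2 + \left(-17 + z\right) \left(112 + z\right)$)
$T{\left(j,K \right)} = K^{2} + \frac{4}{j}$ ($T{\left(j,K \right)} = K K + \frac{4}{j} = K^{2} + \frac{4}{j}$)
$o{\left(k \right)} = - \frac{4}{17} + \left(-7 + k\right)^{2}$ ($o{\left(k \right)} = \left(-7 + k\right)^{2} + \frac{4}{-17} = \left(-7 + k\right)^{2} + 4 \left(- \frac{1}{17}\right) = \left(-7 + k\right)^{2} - \frac{4}{17} = - \frac{4}{17} + \left(-7 + k\right)^{2}$)
$\frac{1}{J{\left(246,-31 \right)} + o{\left(180 \right)}} = \frac{1}{\left(-1906 + 246^{2} + 95 \cdot 246\right) - \left(\frac{4}{17} - \left(-7 + 180\right)^{2}\right)} = \frac{1}{\left(-1906 + 60516 + 23370\right) - \left(\frac{4}{17} - 173^{2}\right)} = \frac{1}{81980 + \left(- \frac{4}{17} + 29929\right)} = \frac{1}{81980 + \frac{508789}{17}} = \frac{1}{\frac{1902449}{17}} = \frac{17}{1902449}$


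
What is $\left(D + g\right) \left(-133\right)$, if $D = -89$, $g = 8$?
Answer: $10773$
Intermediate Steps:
$\left(D + g\right) \left(-133\right) = \left(-89 + 8\right) \left(-133\right) = \left(-81\right) \left(-133\right) = 10773$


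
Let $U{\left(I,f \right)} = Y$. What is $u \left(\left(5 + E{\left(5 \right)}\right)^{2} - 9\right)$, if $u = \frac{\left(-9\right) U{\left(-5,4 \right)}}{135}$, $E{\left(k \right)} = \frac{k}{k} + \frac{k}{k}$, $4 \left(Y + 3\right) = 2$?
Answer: $\frac{20}{3} \approx 6.6667$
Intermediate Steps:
$Y = - \frac{5}{2}$ ($Y = -3 + \frac{1}{4} \cdot 2 = -3 + \frac{1}{2} = - \frac{5}{2} \approx -2.5$)
$E{\left(k \right)} = 2$ ($E{\left(k \right)} = 1 + 1 = 2$)
$U{\left(I,f \right)} = - \frac{5}{2}$
$u = \frac{1}{6}$ ($u = \frac{\left(-9\right) \left(- \frac{5}{2}\right)}{135} = \frac{45}{2} \cdot \frac{1}{135} = \frac{1}{6} \approx 0.16667$)
$u \left(\left(5 + E{\left(5 \right)}\right)^{2} - 9\right) = \frac{\left(5 + 2\right)^{2} - 9}{6} = \frac{7^{2} - 9}{6} = \frac{49 - 9}{6} = \frac{1}{6} \cdot 40 = \frac{20}{3}$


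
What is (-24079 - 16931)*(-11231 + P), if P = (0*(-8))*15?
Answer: 460583310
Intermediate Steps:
P = 0 (P = 0*15 = 0)
(-24079 - 16931)*(-11231 + P) = (-24079 - 16931)*(-11231 + 0) = -41010*(-11231) = 460583310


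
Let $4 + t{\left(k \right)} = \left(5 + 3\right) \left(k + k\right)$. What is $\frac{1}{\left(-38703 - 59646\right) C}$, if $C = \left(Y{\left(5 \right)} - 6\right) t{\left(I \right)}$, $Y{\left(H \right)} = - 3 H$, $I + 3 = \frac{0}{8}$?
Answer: $- \frac{1}{107397108} \approx -9.3112 \cdot 10^{-9}$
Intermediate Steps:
$I = -3$ ($I = -3 + \frac{0}{8} = -3 + 0 \cdot \frac{1}{8} = -3 + 0 = -3$)
$t{\left(k \right)} = -4 + 16 k$ ($t{\left(k \right)} = -4 + \left(5 + 3\right) \left(k + k\right) = -4 + 8 \cdot 2 k = -4 + 16 k$)
$C = 1092$ ($C = \left(\left(-3\right) 5 - 6\right) \left(-4 + 16 \left(-3\right)\right) = \left(-15 - 6\right) \left(-4 - 48\right) = \left(-21\right) \left(-52\right) = 1092$)
$\frac{1}{\left(-38703 - 59646\right) C} = \frac{1}{\left(-38703 - 59646\right) 1092} = \frac{1}{-98349} \cdot \frac{1}{1092} = \left(- \frac{1}{98349}\right) \frac{1}{1092} = - \frac{1}{107397108}$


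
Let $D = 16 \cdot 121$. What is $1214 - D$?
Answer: $-722$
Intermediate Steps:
$D = 1936$
$1214 - D = 1214 - 1936 = -722$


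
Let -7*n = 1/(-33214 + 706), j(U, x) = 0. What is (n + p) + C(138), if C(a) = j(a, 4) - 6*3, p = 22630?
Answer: 5145496273/227556 ≈ 22612.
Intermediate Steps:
n = 1/227556 (n = -1/(7*(-33214 + 706)) = -⅐/(-32508) = -⅐*(-1/32508) = 1/227556 ≈ 4.3945e-6)
C(a) = -18 (C(a) = 0 - 6*3 = 0 - 18 = -18)
(n + p) + C(138) = (1/227556 + 22630) - 18 = 5149592281/227556 - 18 = 5145496273/227556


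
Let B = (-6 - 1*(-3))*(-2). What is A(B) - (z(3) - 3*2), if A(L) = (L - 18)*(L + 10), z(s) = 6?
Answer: -192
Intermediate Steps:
B = 6 (B = (-6 + 3)*(-2) = -3*(-2) = 6)
A(L) = (-18 + L)*(10 + L)
A(B) - (z(3) - 3*2) = (-180 + 6**2 - 8*6) - (6 - 3*2) = (-180 + 36 - 48) - (6 - 6) = -192 - 1*0 = -192 + 0 = -192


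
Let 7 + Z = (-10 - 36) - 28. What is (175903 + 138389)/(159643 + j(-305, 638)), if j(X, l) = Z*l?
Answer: 28572/9815 ≈ 2.9111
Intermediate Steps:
Z = -81 (Z = -7 + ((-10 - 36) - 28) = -7 + (-46 - 28) = -7 - 74 = -81)
j(X, l) = -81*l
(175903 + 138389)/(159643 + j(-305, 638)) = (175903 + 138389)/(159643 - 81*638) = 314292/(159643 - 51678) = 314292/107965 = 314292*(1/107965) = 28572/9815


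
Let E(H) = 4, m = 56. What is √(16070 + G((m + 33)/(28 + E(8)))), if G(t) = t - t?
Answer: √16070 ≈ 126.77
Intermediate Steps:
G(t) = 0
√(16070 + G((m + 33)/(28 + E(8)))) = √(16070 + 0) = √16070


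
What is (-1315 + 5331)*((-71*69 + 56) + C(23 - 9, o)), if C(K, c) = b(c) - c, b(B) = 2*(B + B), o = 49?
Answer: -18859136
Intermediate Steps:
b(B) = 4*B (b(B) = 2*(2*B) = 4*B)
C(K, c) = 3*c (C(K, c) = 4*c - c = 3*c)
(-1315 + 5331)*((-71*69 + 56) + C(23 - 9, o)) = (-1315 + 5331)*((-71*69 + 56) + 3*49) = 4016*((-4899 + 56) + 147) = 4016*(-4843 + 147) = 4016*(-4696) = -18859136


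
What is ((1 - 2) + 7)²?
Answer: 36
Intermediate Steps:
((1 - 2) + 7)² = (-1 + 7)² = 6² = 36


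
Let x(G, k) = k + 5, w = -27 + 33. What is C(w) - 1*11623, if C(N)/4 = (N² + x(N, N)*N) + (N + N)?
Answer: -11167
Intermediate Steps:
w = 6
x(G, k) = 5 + k
C(N) = 4*N² + 8*N + 4*N*(5 + N) (C(N) = 4*((N² + (5 + N)*N) + (N + N)) = 4*((N² + N*(5 + N)) + 2*N) = 4*(N² + 2*N + N*(5 + N)) = 4*N² + 8*N + 4*N*(5 + N))
C(w) - 1*11623 = 4*6*(7 + 2*6) - 1*11623 = 4*6*(7 + 12) - 11623 = 4*6*19 - 11623 = 456 - 11623 = -11167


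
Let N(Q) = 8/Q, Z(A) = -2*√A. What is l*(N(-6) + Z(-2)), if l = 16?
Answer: -64/3 - 32*I*√2 ≈ -21.333 - 45.255*I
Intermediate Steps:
l*(N(-6) + Z(-2)) = 16*(8/(-6) - 2*I*√2) = 16*(8*(-⅙) - 2*I*√2) = 16*(-4/3 - 2*I*√2) = -64/3 - 32*I*√2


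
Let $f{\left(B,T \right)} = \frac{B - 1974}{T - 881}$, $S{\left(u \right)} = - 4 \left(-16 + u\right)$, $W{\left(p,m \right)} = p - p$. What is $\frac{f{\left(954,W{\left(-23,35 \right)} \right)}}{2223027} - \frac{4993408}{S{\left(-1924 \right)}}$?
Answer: $- \frac{203740074628852}{316622030565} \approx -643.48$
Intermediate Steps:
$W{\left(p,m \right)} = 0$
$S{\left(u \right)} = 64 - 4 u$
$f{\left(B,T \right)} = \frac{-1974 + B}{-881 + T}$
$\frac{f{\left(954,W{\left(-23,35 \right)} \right)}}{2223027} - \frac{4993408}{S{\left(-1924 \right)}} = \frac{\frac{1}{-881 + 0} \left(-1974 + 954\right)}{2223027} - \frac{4993408}{64 - -7696} = \frac{1}{-881} \left(-1020\right) \frac{1}{2223027} - \frac{4993408}{64 + 7696} = \left(- \frac{1}{881}\right) \left(-1020\right) \frac{1}{2223027} - \frac{4993408}{7760} = \frac{1020}{881} \cdot \frac{1}{2223027} - \frac{312088}{485} = \frac{340}{652828929} - \frac{312088}{485} = - \frac{203740074628852}{316622030565}$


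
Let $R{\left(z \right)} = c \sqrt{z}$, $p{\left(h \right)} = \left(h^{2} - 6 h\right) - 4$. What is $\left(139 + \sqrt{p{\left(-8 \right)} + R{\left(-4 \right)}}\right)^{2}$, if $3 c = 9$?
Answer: $\left(139 + \sqrt{6} \sqrt{18 + i}\right)^{2} \approx 22319.0 + 86.22 i$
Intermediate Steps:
$c = 3$ ($c = \frac{1}{3} \cdot 9 = 3$)
$p{\left(h \right)} = -4 + h^{2} - 6 h$
$R{\left(z \right)} = 3 \sqrt{z}$
$\left(139 + \sqrt{p{\left(-8 \right)} + R{\left(-4 \right)}}\right)^{2} = \left(139 + \sqrt{\left(-4 + \left(-8\right)^{2} - -48\right) + 3 \sqrt{-4}}\right)^{2} = \left(139 + \sqrt{\left(-4 + 64 + 48\right) + 3 \cdot 2 i}\right)^{2} = \left(139 + \sqrt{108 + 6 i}\right)^{2}$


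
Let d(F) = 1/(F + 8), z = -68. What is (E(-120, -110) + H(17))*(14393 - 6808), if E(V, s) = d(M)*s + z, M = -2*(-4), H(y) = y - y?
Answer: -4543415/8 ≈ -5.6793e+5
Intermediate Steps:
H(y) = 0
M = 8
d(F) = 1/(8 + F)
E(V, s) = -68 + s/16 (E(V, s) = s/(8 + 8) - 68 = s/16 - 68 = -68 + s/16)
(E(-120, -110) + H(17))*(14393 - 6808) = ((-68 + (1/16)*(-110)) + 0)*(14393 - 6808) = ((-68 - 55/8) + 0)*7585 = (-599/8 + 0)*7585 = -599/8*7585 = -4543415/8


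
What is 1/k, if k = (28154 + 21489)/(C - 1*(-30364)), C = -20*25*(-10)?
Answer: 35364/49643 ≈ 0.71237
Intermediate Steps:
C = 5000 (C = -500*(-10) = 5000)
k = 49643/35364 (k = (28154 + 21489)/(5000 - 1*(-30364)) = 49643/(5000 + 30364) = 49643/35364 ≈ 1.4038)
1/k = 1/(49643/35364) = 35364/49643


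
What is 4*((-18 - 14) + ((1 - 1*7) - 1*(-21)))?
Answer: -68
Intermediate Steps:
4*((-18 - 14) + ((1 - 1*7) - 1*(-21))) = 4*(-32 + ((1 - 7) + 21)) = 4*(-32 + (-6 + 21)) = 4*(-32 + 15) = 4*(-17) = -68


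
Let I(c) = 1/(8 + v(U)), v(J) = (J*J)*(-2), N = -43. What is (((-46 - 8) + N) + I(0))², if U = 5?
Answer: 16605625/1764 ≈ 9413.6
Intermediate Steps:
v(J) = -2*J² (v(J) = J²*(-2) = -2*J²)
I(c) = -1/42 (I(c) = 1/(8 - 2*5²) = 1/(8 - 2*25) = 1/(8 - 50) = 1/(-42) = -1/42)
(((-46 - 8) + N) + I(0))² = (((-46 - 8) - 43) - 1/42)² = ((-54 - 43) - 1/42)² = (-97 - 1/42)² = (-4075/42)² = 16605625/1764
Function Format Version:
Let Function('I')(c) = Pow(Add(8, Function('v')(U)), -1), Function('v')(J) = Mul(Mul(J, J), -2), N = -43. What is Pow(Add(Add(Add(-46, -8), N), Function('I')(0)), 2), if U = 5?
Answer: Rational(16605625, 1764) ≈ 9413.6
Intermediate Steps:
Function('v')(J) = Mul(-2, Pow(J, 2)) (Function('v')(J) = Mul(Pow(J, 2), -2) = Mul(-2, Pow(J, 2)))
Function('I')(c) = Rational(-1, 42) (Function('I')(c) = Pow(Add(8, Mul(-2, Pow(5, 2))), -1) = Pow(Add(8, Mul(-2, 25)), -1) = Pow(Add(8, -50), -1) = Pow(-42, -1) = Rational(-1, 42))
Pow(Add(Add(Add(-46, -8), N), Function('I')(0)), 2) = Pow(Add(Add(Add(-46, -8), -43), Rational(-1, 42)), 2) = Pow(Add(Add(-54, -43), Rational(-1, 42)), 2) = Pow(Add(-97, Rational(-1, 42)), 2) = Pow(Rational(-4075, 42), 2) = Rational(16605625, 1764)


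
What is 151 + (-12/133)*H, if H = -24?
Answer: 20371/133 ≈ 153.17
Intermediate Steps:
151 + (-12/133)*H = 151 - 12/133*(-24) = 151 + 288/133 = 20371/133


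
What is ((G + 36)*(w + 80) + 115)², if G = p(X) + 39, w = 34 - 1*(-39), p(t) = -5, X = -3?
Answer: 117180625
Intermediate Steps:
w = 73 (w = 34 + 39 = 73)
G = 34 (G = -5 + 39 = 34)
((G + 36)*(w + 80) + 115)² = ((34 + 36)*(73 + 80) + 115)² = (70*153 + 115)² = (10710 + 115)² = 10825² = 117180625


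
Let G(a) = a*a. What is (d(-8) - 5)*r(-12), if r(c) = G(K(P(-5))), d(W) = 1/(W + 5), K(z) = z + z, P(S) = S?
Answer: -1600/3 ≈ -533.33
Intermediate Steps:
K(z) = 2*z
d(W) = 1/(5 + W)
G(a) = a²
r(c) = 100 (r(c) = (2*(-5))² = (-10)² = 100)
(d(-8) - 5)*r(-12) = (1/(5 - 8) - 5)*100 = (1/(-3) - 5)*100 = (-⅓ - 5)*100 = -16/3*100 = -1600/3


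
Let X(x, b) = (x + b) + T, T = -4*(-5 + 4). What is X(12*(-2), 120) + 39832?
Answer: 39932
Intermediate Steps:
T = 4 (T = -4*(-1) = 4)
X(x, b) = 4 + b + x (X(x, b) = (x + b) + 4 = (b + x) + 4 = 4 + b + x)
X(12*(-2), 120) + 39832 = (4 + 120 + 12*(-2)) + 39832 = (4 + 120 - 24) + 39832 = 100 + 39832 = 39932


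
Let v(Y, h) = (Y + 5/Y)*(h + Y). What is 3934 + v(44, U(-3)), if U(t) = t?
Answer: 252677/44 ≈ 5742.7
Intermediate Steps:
v(Y, h) = (Y + h)*(Y + 5/Y) (v(Y, h) = (Y + 5/Y)*(Y + h) = (Y + h)*(Y + 5/Y))
3934 + v(44, U(-3)) = 3934 + (5 + 44² + 44*(-3) + 5*(-3)/44) = 3934 + (5 + 1936 - 132 + 5*(-3)*(1/44)) = 3934 + (5 + 1936 - 132 - 15/44) = 3934 + 79581/44 = 252677/44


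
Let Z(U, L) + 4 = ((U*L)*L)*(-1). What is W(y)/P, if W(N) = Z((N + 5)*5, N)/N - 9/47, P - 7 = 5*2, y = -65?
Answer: -59572897/51935 ≈ -1147.1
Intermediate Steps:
Z(U, L) = -4 - U*L² (Z(U, L) = -4 + ((U*L)*L)*(-1) = -4 + ((L*U)*L)*(-1) = -4 + (U*L²)*(-1) = -4 - U*L²)
P = 17 (P = 7 + 5*2 = 7 + 10 = 17)
W(N) = -9/47 + (-4 - N²*(25 + 5*N))/N (W(N) = (-4 - (N + 5)*5*N²)/N - 9/47 = (-4 - (5 + N)*5*N²)/N - 9*1/47 = (-4 - (25 + 5*N)*N²)/N - 9/47 = (-4 - N²*(25 + 5*N))/N - 9/47 = -9/47 + (-4 - N²*(25 + 5*N))/N)
W(y)/P = (-9/47 - 25*(-65) - 5*(-65)² - 4/(-65))/17 = (-9/47 + 1625 - 5*4225 - 4*(-1/65))*(1/17) = (-9/47 + 1625 - 21125 + 4/65)*(1/17) = -59572897/3055*1/17 = -59572897/51935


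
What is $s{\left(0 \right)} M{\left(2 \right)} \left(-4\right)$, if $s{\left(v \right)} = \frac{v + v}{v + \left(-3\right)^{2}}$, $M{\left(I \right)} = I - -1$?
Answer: $0$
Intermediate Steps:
$M{\left(I \right)} = 1 + I$ ($M{\left(I \right)} = I + 1 = 1 + I$)
$s{\left(v \right)} = \frac{2 v}{9 + v}$ ($s{\left(v \right)} = \frac{2 v}{v + 9} = \frac{2 v}{9 + v}$)
$s{\left(0 \right)} M{\left(2 \right)} \left(-4\right) = 2 \cdot 0 \frac{1}{9 + 0} \left(1 + 2\right) \left(-4\right) = 2 \cdot 0 \cdot \frac{1}{9} \cdot 3 \left(-4\right) = 0 \cdot 3 \left(-4\right) = 0 \left(-4\right) = 0$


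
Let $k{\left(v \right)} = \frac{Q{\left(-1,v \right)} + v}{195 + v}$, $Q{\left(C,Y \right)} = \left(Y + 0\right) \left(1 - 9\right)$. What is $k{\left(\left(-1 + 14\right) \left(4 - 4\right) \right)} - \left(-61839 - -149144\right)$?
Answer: $-87305$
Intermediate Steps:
$Q{\left(C,Y \right)} = - 8 Y$ ($Q{\left(C,Y \right)} = Y \left(-8\right) = - 8 Y$)
$k{\left(v \right)} = - \frac{7 v}{195 + v}$ ($k{\left(v \right)} = \frac{- 8 v + v}{195 + v} = \frac{\left(-7\right) v}{195 + v} = - \frac{7 v}{195 + v}$)
$k{\left(\left(-1 + 14\right) \left(4 - 4\right) \right)} - \left(-61839 - -149144\right) = - \frac{7 \left(-1 + 14\right) \left(4 - 4\right)}{195 + \left(-1 + 14\right) \left(4 - 4\right)} - \left(-61839 - -149144\right) = - \frac{7 \cdot 13 \cdot 0}{195 + 13 \cdot 0} - \left(-61839 + 149144\right) = \left(-7\right) 0 \frac{1}{195 + 0} - 87305 = \left(-7\right) 0 \cdot \frac{1}{195} - 87305 = 0 - 87305 = -87305$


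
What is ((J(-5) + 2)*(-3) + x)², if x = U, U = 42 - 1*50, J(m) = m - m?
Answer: 196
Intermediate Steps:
J(m) = 0
U = -8 (U = 42 - 50 = -8)
x = -8
((J(-5) + 2)*(-3) + x)² = ((0 + 2)*(-3) - 8)² = (2*(-3) - 8)² = (-6 - 8)² = (-14)² = 196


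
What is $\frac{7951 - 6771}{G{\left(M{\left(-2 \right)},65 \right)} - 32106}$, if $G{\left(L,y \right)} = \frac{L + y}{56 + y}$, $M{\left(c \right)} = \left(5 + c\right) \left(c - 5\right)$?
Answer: $- \frac{6490}{176581} \approx -0.036754$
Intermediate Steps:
$M{\left(c \right)} = \left(-5 + c\right) \left(5 + c\right)$ ($M{\left(c \right)} = \left(5 + c\right) \left(-5 + c\right) = \left(-5 + c\right) \left(5 + c\right)$)
$G{\left(L,y \right)} = \frac{L + y}{56 + y}$
$\frac{7951 - 6771}{G{\left(M{\left(-2 \right)},65 \right)} - 32106} = \frac{7951 - 6771}{\frac{\left(-25 + \left(-2\right)^{2}\right) + 65}{56 + 65} - 32106} = \frac{1180}{\frac{\left(-25 + 4\right) + 65}{121} - 32106} = \frac{1180}{\frac{-21 + 65}{121} - 32106} = \frac{1180}{\frac{1}{121} \cdot 44 - 32106} = \frac{1180}{\frac{4}{11} - 32106} = \frac{1180}{- \frac{353162}{11}} = 1180 \left(- \frac{11}{353162}\right) = - \frac{6490}{176581}$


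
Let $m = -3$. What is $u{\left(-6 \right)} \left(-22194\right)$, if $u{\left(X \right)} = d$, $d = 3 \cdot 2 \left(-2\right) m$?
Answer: $-798984$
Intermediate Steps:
$d = 36$ ($d = 3 \cdot 2 \left(-2\right) \left(-3\right) = 6 \left(-2\right) \left(-3\right) = \left(-12\right) \left(-3\right) = 36$)
$u{\left(X \right)} = 36$
$u{\left(-6 \right)} \left(-22194\right) = 36 \left(-22194\right) = -798984$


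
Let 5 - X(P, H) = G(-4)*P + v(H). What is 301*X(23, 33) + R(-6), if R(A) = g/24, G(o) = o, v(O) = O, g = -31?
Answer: 462305/24 ≈ 19263.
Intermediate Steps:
X(P, H) = 5 - H + 4*P (X(P, H) = 5 - (-4*P + H) = 5 - (H - 4*P) = 5 + (-H + 4*P) = 5 - H + 4*P)
R(A) = -31/24
301*X(23, 33) + R(-6) = 301*(5 - 1*33 + 4*23) - 31/24 = 301*(5 - 33 + 92) - 31/24 = 301*64 - 31/24 = 19264 - 31/24 = 462305/24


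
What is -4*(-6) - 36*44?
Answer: -1560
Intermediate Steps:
-4*(-6) - 36*44 = 24 - 1584 = -1560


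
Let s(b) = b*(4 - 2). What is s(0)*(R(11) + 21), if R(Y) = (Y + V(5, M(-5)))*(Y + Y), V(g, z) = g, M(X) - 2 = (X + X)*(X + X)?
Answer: 0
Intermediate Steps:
M(X) = 2 + 4*X**2 (M(X) = 2 + (X + X)*(X + X) = 2 + (2*X)*(2*X) = 2 + 4*X**2)
s(b) = 2*b (s(b) = b*2 = 2*b)
R(Y) = 2*Y*(5 + Y) (R(Y) = (Y + 5)*(Y + Y) = (5 + Y)*(2*Y) = 2*Y*(5 + Y))
s(0)*(R(11) + 21) = (2*0)*(2*11*(5 + 11) + 21) = 0*(2*11*16 + 21) = 0*(352 + 21) = 0*373 = 0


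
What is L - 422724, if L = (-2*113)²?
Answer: -371648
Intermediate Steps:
L = 51076 (L = (-226)² = 51076)
L - 422724 = 51076 - 422724 = -371648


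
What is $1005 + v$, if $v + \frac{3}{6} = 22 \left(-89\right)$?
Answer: $- \frac{1907}{2} \approx -953.5$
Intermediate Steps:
$v = - \frac{3917}{2}$ ($v = - \frac{1}{2} + 22 \left(-89\right) = - \frac{1}{2} - 1958 = - \frac{3917}{2} \approx -1958.5$)
$1005 + v = 1005 - \frac{3917}{2} = - \frac{1907}{2}$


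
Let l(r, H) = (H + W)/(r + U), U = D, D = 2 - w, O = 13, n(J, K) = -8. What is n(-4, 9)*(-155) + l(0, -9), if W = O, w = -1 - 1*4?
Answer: 8684/7 ≈ 1240.6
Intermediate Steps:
w = -5 (w = -1 - 4 = -5)
W = 13
D = 7 (D = 2 - 1*(-5) = 2 + 5 = 7)
U = 7
l(r, H) = (13 + H)/(7 + r) (l(r, H) = (H + 13)/(r + 7) = (13 + H)/(7 + r))
n(-4, 9)*(-155) + l(0, -9) = -8*(-155) + (13 - 9)/(7 + 0) = 1240 + 4/7 = 8684/7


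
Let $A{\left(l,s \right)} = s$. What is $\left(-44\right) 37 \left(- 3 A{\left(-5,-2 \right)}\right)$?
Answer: $-9768$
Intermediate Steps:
$\left(-44\right) 37 \left(- 3 A{\left(-5,-2 \right)}\right) = \left(-44\right) 37 \left(\left(-3\right) \left(-2\right)\right) = \left(-1628\right) 6 = -9768$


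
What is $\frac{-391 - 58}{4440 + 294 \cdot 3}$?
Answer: $- \frac{449}{5322} \approx -0.084367$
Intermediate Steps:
$\frac{-391 - 58}{4440 + 294 \cdot 3} = - \frac{449}{4440 + 882} = - \frac{449}{5322}$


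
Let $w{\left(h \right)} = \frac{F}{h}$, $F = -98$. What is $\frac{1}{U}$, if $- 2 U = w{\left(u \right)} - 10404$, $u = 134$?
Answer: $\frac{134}{697117} \approx 0.00019222$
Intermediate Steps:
$w{\left(h \right)} = - \frac{98}{h}$
$U = \frac{697117}{134}$ ($U = - \frac{- \frac{98}{134} - 10404}{2} = - \frac{\left(-98\right) \frac{1}{134} - 10404}{2} = - \frac{- \frac{49}{67} - 10404}{2} = \left(- \frac{1}{2}\right) \left(- \frac{697117}{67}\right) = \frac{697117}{134} \approx 5202.4$)
$\frac{1}{U} = \frac{1}{\frac{697117}{134}} = \frac{134}{697117}$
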